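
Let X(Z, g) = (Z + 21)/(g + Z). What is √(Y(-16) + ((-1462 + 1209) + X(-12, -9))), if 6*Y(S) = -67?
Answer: I*√466746/42 ≈ 16.266*I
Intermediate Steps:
X(Z, g) = (21 + Z)/(Z + g)
Y(S) = -67/6 (Y(S) = (⅙)*(-67) = -67/6)
√(Y(-16) + ((-1462 + 1209) + X(-12, -9))) = √(-67/6 + ((-1462 + 1209) + (21 - 12)/(-12 - 9))) = √(-67/6 + (-253 + 9/(-21))) = √(-67/6 + (-253 - 1/21*9)) = √(-67/6 + (-253 - 3/7)) = √(-67/6 - 1774/7) = √(-11113/42) = I*√466746/42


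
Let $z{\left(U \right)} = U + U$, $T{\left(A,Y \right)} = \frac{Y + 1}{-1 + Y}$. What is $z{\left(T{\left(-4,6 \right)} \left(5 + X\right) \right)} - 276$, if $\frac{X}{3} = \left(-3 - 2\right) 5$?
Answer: $-472$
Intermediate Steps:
$T{\left(A,Y \right)} = \frac{1 + Y}{-1 + Y}$
$X = -75$ ($X = 3 \left(-3 - 2\right) 5 = 3 \left(\left(-5\right) 5\right) = 3 \left(-25\right) = -75$)
$z{\left(U \right)} = 2 U$
$z{\left(T{\left(-4,6 \right)} \left(5 + X\right) \right)} - 276 = 2 \frac{1 + 6}{-1 + 6} \left(5 - 75\right) - 276 = 2 \cdot \frac{1}{5} \cdot 7 \left(-70\right) - 276 = 2 \cdot \frac{7}{5} \left(-70\right) - 276 = 2 \left(-98\right) - 276 = -196 - 276 = -472$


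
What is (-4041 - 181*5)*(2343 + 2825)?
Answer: -25560928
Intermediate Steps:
(-4041 - 181*5)*(2343 + 2825) = (-4041 - 905)*5168 = -4946*5168 = -25560928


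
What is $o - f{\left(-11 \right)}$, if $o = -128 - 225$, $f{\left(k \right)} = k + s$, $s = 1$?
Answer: $-343$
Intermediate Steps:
$f{\left(k \right)} = 1 + k$ ($f{\left(k \right)} = k + 1 = 1 + k$)
$o = -353$ ($o = -128 - 225 = -353$)
$o - f{\left(-11 \right)} = -353 - \left(1 - 11\right) = -353 - -10 = -353 + 10 = -343$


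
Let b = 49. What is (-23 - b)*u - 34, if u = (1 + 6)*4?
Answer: -2050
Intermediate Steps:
u = 28 (u = 7*4 = 28)
(-23 - b)*u - 34 = (-23 - 1*49)*28 - 34 = (-23 - 49)*28 - 34 = -72*28 - 34 = -2016 - 34 = -2050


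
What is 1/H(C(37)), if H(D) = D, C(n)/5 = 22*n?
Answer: 1/4070 ≈ 0.00024570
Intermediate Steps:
C(n) = 110*n (C(n) = 5*(22*n) = 110*n)
1/H(C(37)) = 1/(110*37) = 1/4070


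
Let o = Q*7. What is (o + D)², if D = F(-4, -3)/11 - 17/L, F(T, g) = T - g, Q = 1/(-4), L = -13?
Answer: 93025/327184 ≈ 0.28432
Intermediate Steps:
Q = -¼ ≈ -0.25000
o = -7/4 (o = -¼*7 = -7/4 ≈ -1.7500)
D = 174/143 (D = (-4 - 1*(-3))/11 - 17/(-13) = (-4 + 3)*(1/11) - 17*(-1/13) = -1*1/11 + 17/13 = -1/11 + 17/13 = 174/143 ≈ 1.2168)
(o + D)² = (-7/4 + 174/143)² = (-305/572)² = 93025/327184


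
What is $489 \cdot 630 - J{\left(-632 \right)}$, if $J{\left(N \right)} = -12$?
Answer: $308082$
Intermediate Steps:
$489 \cdot 630 - J{\left(-632 \right)} = 489 \cdot 630 - -12 = 308070 + 12 = 308082$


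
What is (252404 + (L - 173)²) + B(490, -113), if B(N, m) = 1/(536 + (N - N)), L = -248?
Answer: 230289721/536 ≈ 4.2965e+5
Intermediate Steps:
B(N, m) = 1/536 (B(N, m) = 1/(536 + 0) = 1/536)
(252404 + (L - 173)²) + B(490, -113) = (252404 + (-248 - 173)²) + 1/536 = (252404 + (-421)²) + 1/536 = (252404 + 177241) + 1/536 = 429645 + 1/536 = 230289721/536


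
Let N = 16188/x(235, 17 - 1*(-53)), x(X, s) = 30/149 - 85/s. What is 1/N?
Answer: -2113/33768168 ≈ -6.2574e-5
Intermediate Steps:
x(X, s) = 30/149 - 85/s (x(X, s) = 30*(1/149) - 85/s = 30/149 - 85/s)
N = -33768168/2113 (N = 16188/(30/149 - 85/(17 - 1*(-53))) = 16188/(30/149 - 85/(17 + 53)) = 16188/(30/149 - 85/70) = 16188/(30/149 - 85*1/70) = 16188/(30/149 - 17/14) = 16188/(-2113/2086) = 16188*(-2086/2113) = -33768168/2113 ≈ -15981.)
1/N = 1/(-33768168/2113) = -2113/33768168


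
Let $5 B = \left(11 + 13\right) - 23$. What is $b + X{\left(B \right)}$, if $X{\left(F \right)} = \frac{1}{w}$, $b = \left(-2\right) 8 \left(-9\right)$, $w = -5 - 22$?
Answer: $\frac{3887}{27} \approx 143.96$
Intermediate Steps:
$w = -27$
$b = 144$ ($b = \left(-16\right) \left(-9\right) = 144$)
$B = \frac{1}{5}$ ($B = \frac{\left(11 + 13\right) - 23}{5} = \frac{24 - 23}{5} = \frac{1}{5} \cdot 1 = \frac{1}{5} \approx 0.2$)
$X{\left(F \right)} = - \frac{1}{27}$ ($X{\left(F \right)} = \frac{1}{-27} = - \frac{1}{27}$)
$b + X{\left(B \right)} = 144 - \frac{1}{27} = \frac{3887}{27}$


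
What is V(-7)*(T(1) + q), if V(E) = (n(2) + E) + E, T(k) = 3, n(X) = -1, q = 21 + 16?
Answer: -600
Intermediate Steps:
q = 37
V(E) = -1 + 2*E (V(E) = (-1 + E) + E = -1 + 2*E)
V(-7)*(T(1) + q) = (-1 + 2*(-7))*(3 + 37) = (-1 - 14)*40 = -15*40 = -600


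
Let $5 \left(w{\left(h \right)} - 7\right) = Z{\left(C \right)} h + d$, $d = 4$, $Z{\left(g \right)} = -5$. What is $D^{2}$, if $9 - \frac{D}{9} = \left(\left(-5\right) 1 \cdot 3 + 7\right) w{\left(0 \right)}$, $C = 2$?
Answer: $\frac{10323369}{25} \approx 4.1294 \cdot 10^{5}$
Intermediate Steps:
$w{\left(h \right)} = \frac{39}{5} - h$ ($w{\left(h \right)} = 7 + \frac{- 5 h + 4}{5} = 7 + \frac{4 - 5 h}{5} = 7 - \left(- \frac{4}{5} + h\right) = \frac{39}{5} - h$)
$D = \frac{3213}{5}$ ($D = 81 - 9 \left(\left(-5\right) 1 \cdot 3 + 7\right) \left(\frac{39}{5} - 0\right) = 81 - 9 \left(\left(-5\right) 3 + 7\right) \left(\frac{39}{5} + 0\right) = 81 - 9 \left(-15 + 7\right) \frac{39}{5} = 81 - 9 \left(\left(-8\right) \frac{39}{5}\right) = 81 - - \frac{2808}{5} = 81 + \frac{2808}{5} = \frac{3213}{5} \approx 642.6$)
$D^{2} = \left(\frac{3213}{5}\right)^{2} = \frac{10323369}{25}$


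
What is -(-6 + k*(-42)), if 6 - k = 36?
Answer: -1254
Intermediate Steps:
k = -30 (k = 6 - 1*36 = 6 - 36 = -30)
-(-6 + k*(-42)) = -(-6 - 30*(-42)) = -(-6 + 1260) = -1*1254 = -1254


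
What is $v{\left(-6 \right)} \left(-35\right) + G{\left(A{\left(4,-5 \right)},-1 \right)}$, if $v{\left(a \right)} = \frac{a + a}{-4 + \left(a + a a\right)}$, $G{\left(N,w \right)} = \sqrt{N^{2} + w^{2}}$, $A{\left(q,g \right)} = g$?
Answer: $\frac{210}{13} + \sqrt{26} \approx 21.253$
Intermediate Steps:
$v{\left(a \right)} = \frac{2 a}{-4 + a + a^{2}}$ ($v{\left(a \right)} = \frac{2 a}{-4 + \left(a + a^{2}\right)} = \frac{2 a}{-4 + a + a^{2}}$)
$v{\left(-6 \right)} \left(-35\right) + G{\left(A{\left(4,-5 \right)},-1 \right)} = 2 \left(-6\right) \frac{1}{-4 - 6 + \left(-6\right)^{2}} \left(-35\right) + \sqrt{\left(-5\right)^{2} + \left(-1\right)^{2}} = 2 \left(-6\right) \frac{1}{-4 - 6 + 36} \left(-35\right) + \sqrt{25 + 1} = 2 \left(-6\right) \frac{1}{26} \left(-35\right) + \sqrt{26} = \left(- \frac{6}{13}\right) \left(-35\right) + \sqrt{26} = \frac{210}{13} + \sqrt{26}$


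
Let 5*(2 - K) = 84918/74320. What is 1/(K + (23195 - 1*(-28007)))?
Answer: 185800/9513660741 ≈ 1.9530e-5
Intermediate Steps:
K = 329141/185800 (K = 2 - 84918/(5*74320) = 2 - ⅕*42459/37160 = 2 - 42459/185800 = 329141/185800 ≈ 1.7715)
1/(K + (23195 - 1*(-28007))) = 1/(329141/185800 + (23195 - 1*(-28007))) = 1/(329141/185800 + (23195 + 28007)) = 1/(329141/185800 + 51202) = 1/(9513660741/185800) = 185800/9513660741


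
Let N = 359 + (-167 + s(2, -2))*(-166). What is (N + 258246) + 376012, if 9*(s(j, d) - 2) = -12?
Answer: 1986685/3 ≈ 6.6223e+5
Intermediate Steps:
s(j, d) = 2/3 (s(j, d) = 2 + (1/9)*(-12) = 2 - 4/3 = 2/3)
N = 83911/3 (N = 359 + (-167 + 2/3)*(-166) = 359 - 499/3*(-166) = 359 + 82834/3 = 83911/3 ≈ 27970.)
(N + 258246) + 376012 = (83911/3 + 258246) + 376012 = 858649/3 + 376012 = 1986685/3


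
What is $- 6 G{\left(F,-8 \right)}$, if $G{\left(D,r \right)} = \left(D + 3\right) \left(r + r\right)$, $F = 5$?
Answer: $768$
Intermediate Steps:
$G{\left(D,r \right)} = 2 r \left(3 + D\right)$ ($G{\left(D,r \right)} = \left(3 + D\right) 2 r = 2 r \left(3 + D\right)$)
$- 6 G{\left(F,-8 \right)} = - 6 \cdot 2 \left(-8\right) \left(3 + 5\right) = - 6 \cdot 2 \left(-8\right) 8 = \left(-6\right) \left(-128\right) = 768$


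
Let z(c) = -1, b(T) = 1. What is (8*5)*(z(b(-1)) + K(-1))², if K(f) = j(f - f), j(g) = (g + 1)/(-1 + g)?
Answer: 160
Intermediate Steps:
j(g) = (1 + g)/(-1 + g)
K(f) = -1 (K(f) = (1 + (f - f))/(-1 + (f - f)) = (1 + 0)/(-1 + 0) = 1/(-1) = -1*1 = -1)
(8*5)*(z(b(-1)) + K(-1))² = (8*5)*(-1 - 1)² = 40*(-2)² = 40*4 = 160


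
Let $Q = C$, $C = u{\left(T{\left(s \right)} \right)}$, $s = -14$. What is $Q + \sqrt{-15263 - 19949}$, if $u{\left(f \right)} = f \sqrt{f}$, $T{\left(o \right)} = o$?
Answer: $2 i \left(\sqrt{8803} - 7 \sqrt{14}\right) \approx 135.27 i$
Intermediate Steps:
$u{\left(f \right)} = f^{\frac{3}{2}}$
$C = - 14 i \sqrt{14}$ ($C = \left(-14\right)^{\frac{3}{2}} = - 14 i \sqrt{14} \approx - 52.383 i$)
$Q = - 14 i \sqrt{14} \approx - 52.383 i$
$Q + \sqrt{-15263 - 19949} = - 14 i \sqrt{14} + \sqrt{-15263 - 19949} = - 14 i \sqrt{14} + \sqrt{-35212} = - 14 i \sqrt{14} + 2 i \sqrt{8803}$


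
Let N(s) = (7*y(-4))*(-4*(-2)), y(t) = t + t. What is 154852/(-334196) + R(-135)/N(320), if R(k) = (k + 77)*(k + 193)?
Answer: 65928853/9357488 ≈ 7.0456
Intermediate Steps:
y(t) = 2*t
R(k) = (77 + k)*(193 + k)
N(s) = -448 (N(s) = (7*(2*(-4)))*(-4*(-2)) = (7*(-8))*8 = -56*8 = -448)
154852/(-334196) + R(-135)/N(320) = 154852/(-334196) + (14861 + (-135)² + 270*(-135))/(-448) = 154852*(-1/334196) + (14861 + 18225 - 36450)*(-1/448) = -38713/83549 - 3364*(-1/448) = -38713/83549 + 841/112 = 65928853/9357488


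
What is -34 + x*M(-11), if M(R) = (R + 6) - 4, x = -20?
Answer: 146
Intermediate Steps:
M(R) = 2 + R (M(R) = (6 + R) - 4 = 2 + R)
-34 + x*M(-11) = -34 - 20*(2 - 11) = -34 - 20*(-9) = -34 + 180 = 146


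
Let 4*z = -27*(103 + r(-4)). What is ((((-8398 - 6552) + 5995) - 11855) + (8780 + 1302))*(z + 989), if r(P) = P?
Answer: -3441006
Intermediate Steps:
z = -2673/4 (z = (-27*(103 - 4))/4 = (-27*99)/4 = (¼)*(-2673) = -2673/4 ≈ -668.25)
((((-8398 - 6552) + 5995) - 11855) + (8780 + 1302))*(z + 989) = ((((-8398 - 6552) + 5995) - 11855) + (8780 + 1302))*(-2673/4 + 989) = (((-14950 + 5995) - 11855) + 10082)*(1283/4) = ((-8955 - 11855) + 10082)*(1283/4) = (-20810 + 10082)*(1283/4) = -10728*1283/4 = -3441006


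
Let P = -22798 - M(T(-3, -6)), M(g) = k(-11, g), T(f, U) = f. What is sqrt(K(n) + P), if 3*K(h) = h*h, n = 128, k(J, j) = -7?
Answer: 7*I*sqrt(3183)/3 ≈ 131.64*I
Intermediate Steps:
M(g) = -7
P = -22791 (P = -22798 - 1*(-7) = -22798 + 7 = -22791)
K(h) = h**2/3 (K(h) = (h*h)/3 = h**2/3)
sqrt(K(n) + P) = sqrt((1/3)*128**2 - 22791) = sqrt((1/3)*16384 - 22791) = sqrt(16384/3 - 22791) = sqrt(-51989/3) = 7*I*sqrt(3183)/3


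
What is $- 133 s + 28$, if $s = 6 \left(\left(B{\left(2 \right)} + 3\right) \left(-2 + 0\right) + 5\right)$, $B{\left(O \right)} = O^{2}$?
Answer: $7210$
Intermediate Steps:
$s = -54$ ($s = 6 \left(\left(2^{2} + 3\right) \left(-2 + 0\right) + 5\right) = 6 \left(\left(4 + 3\right) \left(-2\right) + 5\right) = 6 \left(7 \left(-2\right) + 5\right) = 6 \left(-14 + 5\right) = 6 \left(-9\right) = -54$)
$- 133 s + 28 = \left(-133\right) \left(-54\right) + 28 = 7182 + 28 = 7210$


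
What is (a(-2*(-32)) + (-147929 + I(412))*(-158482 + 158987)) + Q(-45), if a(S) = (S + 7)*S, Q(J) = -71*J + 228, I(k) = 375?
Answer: -74506803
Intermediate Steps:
Q(J) = 228 - 71*J
a(S) = S*(7 + S) (a(S) = (7 + S)*S = S*(7 + S))
(a(-2*(-32)) + (-147929 + I(412))*(-158482 + 158987)) + Q(-45) = ((-2*(-32))*(7 - 2*(-32)) + (-147929 + 375)*(-158482 + 158987)) + (228 - 71*(-45)) = (64*(7 + 64) - 147554*505) + (228 + 3195) = (64*71 - 74514770) + 3423 = (4544 - 74514770) + 3423 = -74510226 + 3423 = -74506803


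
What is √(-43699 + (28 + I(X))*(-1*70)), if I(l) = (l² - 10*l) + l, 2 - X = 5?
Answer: I*√48179 ≈ 219.5*I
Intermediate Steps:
X = -3 (X = 2 - 1*5 = 2 - 5 = -3)
I(l) = l² - 9*l
√(-43699 + (28 + I(X))*(-1*70)) = √(-43699 + (28 - 3*(-9 - 3))*(-1*70)) = √(-43699 + (28 - 3*(-12))*(-70)) = √(-43699 + (28 + 36)*(-70)) = √(-43699 + 64*(-70)) = √(-43699 - 4480) = √(-48179) = I*√48179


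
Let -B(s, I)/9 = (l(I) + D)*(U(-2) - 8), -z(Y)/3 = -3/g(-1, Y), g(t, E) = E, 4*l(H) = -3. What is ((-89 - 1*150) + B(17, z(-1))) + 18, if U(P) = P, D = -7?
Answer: -1837/2 ≈ -918.50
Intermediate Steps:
l(H) = -3/4 (l(H) = (1/4)*(-3) = -3/4)
z(Y) = 9/Y (z(Y) = -(-9)/Y = 9/Y)
B(s, I) = -1395/2 (B(s, I) = -9*(-3/4 - 7)*(-2 - 8) = -(-279)*(-10)/4 = -9*155/2 = -1395/2)
((-89 - 1*150) + B(17, z(-1))) + 18 = ((-89 - 1*150) - 1395/2) + 18 = ((-89 - 150) - 1395/2) + 18 = (-239 - 1395/2) + 18 = -1873/2 + 18 = -1837/2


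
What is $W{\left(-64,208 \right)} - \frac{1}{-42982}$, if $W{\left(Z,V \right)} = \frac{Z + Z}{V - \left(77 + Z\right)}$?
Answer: $- \frac{5501501}{8381490} \approx -0.65639$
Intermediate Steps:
$W{\left(Z,V \right)} = \frac{2 Z}{-77 + V - Z}$
$W{\left(-64,208 \right)} - \frac{1}{-42982} = 2 \left(-64\right) \frac{1}{-77 + 208 - -64} - \frac{1}{-42982} = 2 \left(-64\right) \frac{1}{-77 + 208 + 64} - - \frac{1}{42982} = 2 \left(-64\right) \frac{1}{195} + \frac{1}{42982} = - \frac{128}{195} + \frac{1}{42982} = - \frac{5501501}{8381490}$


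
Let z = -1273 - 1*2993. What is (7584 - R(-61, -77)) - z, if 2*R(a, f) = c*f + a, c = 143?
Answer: 17386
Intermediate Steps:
R(a, f) = a/2 + 143*f/2 (R(a, f) = (143*f + a)/2 = (a + 143*f)/2 = a/2 + 143*f/2)
z = -4266 (z = -1273 - 2993 = -4266)
(7584 - R(-61, -77)) - z = (7584 - ((1/2)*(-61) + (143/2)*(-77))) - 1*(-4266) = (7584 - (-61/2 - 11011/2)) + 4266 = (7584 - 1*(-5536)) + 4266 = (7584 + 5536) + 4266 = 13120 + 4266 = 17386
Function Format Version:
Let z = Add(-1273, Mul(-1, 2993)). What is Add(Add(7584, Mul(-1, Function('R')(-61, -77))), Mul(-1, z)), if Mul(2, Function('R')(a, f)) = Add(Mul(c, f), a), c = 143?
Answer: 17386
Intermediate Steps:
Function('R')(a, f) = Add(Mul(Rational(1, 2), a), Mul(Rational(143, 2), f)) (Function('R')(a, f) = Mul(Rational(1, 2), Add(Mul(143, f), a)) = Mul(Rational(1, 2), Add(a, Mul(143, f))) = Add(Mul(Rational(1, 2), a), Mul(Rational(143, 2), f)))
z = -4266 (z = Add(-1273, -2993) = -4266)
Add(Add(7584, Mul(-1, Function('R')(-61, -77))), Mul(-1, z)) = Add(Add(7584, Mul(-1, Add(Mul(Rational(1, 2), -61), Mul(Rational(143, 2), -77)))), Mul(-1, -4266)) = Add(Add(7584, Mul(-1, Add(Rational(-61, 2), Rational(-11011, 2)))), 4266) = Add(Add(7584, Mul(-1, -5536)), 4266) = Add(Add(7584, 5536), 4266) = Add(13120, 4266) = 17386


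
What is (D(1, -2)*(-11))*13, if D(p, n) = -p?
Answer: 143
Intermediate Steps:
(D(1, -2)*(-11))*13 = (-1*1*(-11))*13 = -1*(-11)*13 = 11*13 = 143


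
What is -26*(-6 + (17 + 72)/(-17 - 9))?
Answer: 245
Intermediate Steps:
-26*(-6 + (17 + 72)/(-17 - 9)) = -26*(-6 + 89/(-26)) = -26*(-6 + 89*(-1/26)) = -26*(-6 - 89/26) = -26*(-245/26) = 245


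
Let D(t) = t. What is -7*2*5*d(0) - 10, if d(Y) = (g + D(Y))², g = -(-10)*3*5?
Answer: -1575010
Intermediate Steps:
g = 150 (g = -2*(-15)*5 = 30*5 = 150)
d(Y) = (150 + Y)²
-7*2*5*d(0) - 10 = -7*2*5*(150 + 0)² - 10 = -70*150² - 10 = -70*22500 - 10 = -7*225000 - 10 = -1575000 - 10 = -1575010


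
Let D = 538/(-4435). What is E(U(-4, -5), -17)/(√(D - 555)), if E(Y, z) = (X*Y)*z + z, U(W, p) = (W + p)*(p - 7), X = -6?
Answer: -10999*I*√10918805905/2461963 ≈ -466.83*I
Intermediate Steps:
U(W, p) = (-7 + p)*(W + p) (U(W, p) = (W + p)*(-7 + p) = (-7 + p)*(W + p))
D = -538/4435 (D = 538*(-1/4435) = -538/4435 ≈ -0.12131)
E(Y, z) = z - 6*Y*z (E(Y, z) = (-6*Y)*z + z = -6*Y*z + z = z - 6*Y*z)
E(U(-4, -5), -17)/(√(D - 555)) = (-17*(1 - 6*((-5)² - 7*(-4) - 7*(-5) - 4*(-5))))/(√(-538/4435 - 555)) = (-17*(1 - 6*(25 + 28 + 35 + 20)))/(√(-2461963/4435)) = (-17*(1 - 6*108))/((I*√10918805905/4435)) = (-17*(1 - 648))*(-I*√10918805905/2461963) = (-17*(-647))*(-I*√10918805905/2461963) = 10999*(-I*√10918805905/2461963) = -10999*I*√10918805905/2461963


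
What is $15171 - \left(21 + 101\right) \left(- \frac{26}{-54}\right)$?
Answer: $\frac{408031}{27} \approx 15112.0$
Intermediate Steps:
$15171 - \left(21 + 101\right) \left(- \frac{26}{-54}\right) = 15171 - 122 \left(\left(-26\right) \left(- \frac{1}{54}\right)\right) = 15171 - 122 \cdot \frac{13}{27} = 15171 - \frac{1586}{27} = \frac{408031}{27}$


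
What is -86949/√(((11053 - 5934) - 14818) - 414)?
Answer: 28983*I*√10113/3371 ≈ 864.62*I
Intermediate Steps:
-86949/√(((11053 - 5934) - 14818) - 414) = -86949/√((5119 - 14818) - 414) = -86949/√(-9699 - 414) = -86949*(-I*√10113/10113) = -(-28983)*I*√10113/3371 = 28983*I*√10113/3371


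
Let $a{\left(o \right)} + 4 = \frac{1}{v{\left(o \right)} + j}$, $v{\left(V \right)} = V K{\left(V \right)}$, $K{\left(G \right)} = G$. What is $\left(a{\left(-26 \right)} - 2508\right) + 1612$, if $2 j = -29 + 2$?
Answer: $- \frac{1192498}{1325} \approx -900.0$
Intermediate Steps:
$j = - \frac{27}{2}$ ($j = \frac{-29 + 2}{2} = \frac{1}{2} \left(-27\right) = - \frac{27}{2} \approx -13.5$)
$v{\left(V \right)} = V^{2}$ ($v{\left(V \right)} = V V = V^{2}$)
$a{\left(o \right)} = -4 + \frac{1}{- \frac{27}{2} + o^{2}}$ ($a{\left(o \right)} = -4 + \frac{1}{o^{2} - \frac{27}{2}} = -4 + \frac{1}{- \frac{27}{2} + o^{2}}$)
$\left(a{\left(-26 \right)} - 2508\right) + 1612 = \left(\frac{2 \left(55 - 4 \left(-26\right)^{2}\right)}{-27 + 2 \left(-26\right)^{2}} - 2508\right) + 1612 = \left(\frac{2 \left(55 - 2704\right)}{-27 + 2 \cdot 676} - 2508\right) + 1612 = \left(\frac{2 \left(55 - 2704\right)}{-27 + 1352} - 2508\right) + 1612 = \left(2 \cdot \frac{1}{1325} \left(-2649\right) - 2508\right) + 1612 = \left(- \frac{5298}{1325} - 2508\right) + 1612 = - \frac{3328398}{1325} + 1612 = - \frac{1192498}{1325}$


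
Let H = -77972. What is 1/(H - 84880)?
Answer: -1/162852 ≈ -6.1405e-6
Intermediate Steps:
1/(H - 84880) = 1/(-77972 - 84880) = 1/(-162852) = -1/162852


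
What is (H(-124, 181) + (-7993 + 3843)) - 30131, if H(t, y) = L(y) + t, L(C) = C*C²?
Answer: 5895336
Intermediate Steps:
L(C) = C³
H(t, y) = t + y³ (H(t, y) = y³ + t = t + y³)
(H(-124, 181) + (-7993 + 3843)) - 30131 = ((-124 + 181³) + (-7993 + 3843)) - 30131 = ((-124 + 5929741) - 4150) - 30131 = (5929617 - 4150) - 30131 = 5925467 - 30131 = 5895336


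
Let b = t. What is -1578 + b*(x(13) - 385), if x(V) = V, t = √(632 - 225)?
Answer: -1578 - 372*√407 ≈ -9082.8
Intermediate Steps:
t = √407 ≈ 20.174
b = √407 ≈ 20.174
-1578 + b*(x(13) - 385) = -1578 + √407*(13 - 385) = -1578 + √407*(-372) = -1578 - 372*√407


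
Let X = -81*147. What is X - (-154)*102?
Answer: 3801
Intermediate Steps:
X = -11907
X - (-154)*102 = -11907 - (-154)*102 = -11907 - 1*(-15708) = -11907 + 15708 = 3801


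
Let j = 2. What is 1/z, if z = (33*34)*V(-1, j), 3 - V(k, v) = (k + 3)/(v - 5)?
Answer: 1/4114 ≈ 0.00024307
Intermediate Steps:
V(k, v) = 3 - (3 + k)/(-5 + v) (V(k, v) = 3 - (k + 3)/(v - 5) = 3 - (3 + k)/(-5 + v))
z = 4114 (z = (33*34)*((-18 - 1*(-1) + 3*2)/(-5 + 2)) = 1122*((-18 + 1 + 6)/(-3)) = 1122*(-⅓*(-11)) = 1122*(11/3) = 4114)
1/z = 1/4114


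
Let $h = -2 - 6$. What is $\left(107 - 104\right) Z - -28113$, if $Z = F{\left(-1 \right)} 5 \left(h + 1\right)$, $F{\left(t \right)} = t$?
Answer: $28218$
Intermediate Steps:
$h = -8$ ($h = -2 - 6 = -8$)
$Z = 35$ ($Z = - 5 \left(-8 + 1\right) = - 5 \left(-7\right) = \left(-1\right) \left(-35\right) = 35$)
$\left(107 - 104\right) Z - -28113 = \left(107 - 104\right) 35 - -28113 = 3 \cdot 35 + 28113 = 105 + 28113 = 28218$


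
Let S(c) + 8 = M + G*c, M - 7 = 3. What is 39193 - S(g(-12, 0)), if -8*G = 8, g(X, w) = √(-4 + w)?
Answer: 39191 + 2*I ≈ 39191.0 + 2.0*I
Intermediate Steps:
M = 10 (M = 7 + 3 = 10)
G = -1 (G = -⅛*8 = -1)
S(c) = 2 - c (S(c) = -8 + (10 - c) = 2 - c)
39193 - S(g(-12, 0)) = 39193 - (2 - √(-4 + 0)) = 39193 - (2 - √(-4)) = 39193 - (2 - 2*I) = 39193 + (-2 + 2*I) = 39191 + 2*I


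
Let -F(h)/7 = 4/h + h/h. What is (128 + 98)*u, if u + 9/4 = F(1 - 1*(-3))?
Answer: -7345/2 ≈ -3672.5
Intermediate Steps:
F(h) = -7 - 28/h (F(h) = -7*(4/h + h/h) = -7*(4/h + 1) = -7*(1 + 4/h) = -7 - 28/h)
u = -65/4 (u = -9/4 + (-7 - 28/(1 - 1*(-3))) = -9/4 + (-7 - 28/(1 + 3)) = -9/4 + (-7 - 28/4) = -9/4 + (-7 - 28*1/4) = -9/4 + (-7 - 7) = -9/4 - 14 = -65/4 ≈ -16.250)
(128 + 98)*u = (128 + 98)*(-65/4) = 226*(-65/4) = -7345/2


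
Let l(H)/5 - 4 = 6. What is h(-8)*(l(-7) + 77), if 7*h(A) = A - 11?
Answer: -2413/7 ≈ -344.71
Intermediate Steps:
h(A) = -11/7 + A/7 (h(A) = (A - 11)/7 = (-11 + A)/7 = -11/7 + A/7)
l(H) = 50 (l(H) = 20 + 5*6 = 20 + 30 = 50)
h(-8)*(l(-7) + 77) = (-11/7 + (⅐)*(-8))*(50 + 77) = (-11/7 - 8/7)*127 = -19/7*127 = -2413/7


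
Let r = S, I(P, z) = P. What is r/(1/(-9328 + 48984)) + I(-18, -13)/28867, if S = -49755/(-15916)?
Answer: 14239255906068/114861793 ≈ 1.2397e+5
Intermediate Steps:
S = 49755/15916 (S = -49755*(-1/15916) = 49755/15916 ≈ 3.1261)
r = 49755/15916 ≈ 3.1261
r/(1/(-9328 + 48984)) + I(-18, -13)/28867 = 49755/(15916*(1/(-9328 + 48984))) - 18/28867 = 49755/(15916*(1/39656)) - 18*1/28867 = 49755/(15916*(1/39656)) - 18/28867 = (49755/15916)*39656 - 18/28867 = 493271070/3979 - 18/28867 = 14239255906068/114861793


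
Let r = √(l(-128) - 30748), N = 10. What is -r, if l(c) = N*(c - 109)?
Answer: -I*√33118 ≈ -181.98*I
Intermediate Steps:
l(c) = -1090 + 10*c (l(c) = 10*(c - 109) = 10*(-109 + c) = -1090 + 10*c)
r = I*√33118 (r = √((-1090 + 10*(-128)) - 30748) = √((-1090 - 1280) - 30748) = √(-2370 - 30748) = √(-33118) = I*√33118 ≈ 181.98*I)
-r = -I*√33118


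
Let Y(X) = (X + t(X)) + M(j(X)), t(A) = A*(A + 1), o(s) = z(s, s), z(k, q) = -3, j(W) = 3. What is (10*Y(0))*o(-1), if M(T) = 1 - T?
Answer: 60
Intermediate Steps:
o(s) = -3
t(A) = A*(1 + A)
Y(X) = -2 + X + X*(1 + X) (Y(X) = (X + X*(1 + X)) + (1 - 1*3) = (X + X*(1 + X)) + (1 - 3) = (X + X*(1 + X)) - 2 = -2 + X + X*(1 + X))
(10*Y(0))*o(-1) = (10*(-2 + 0 + 0*(1 + 0)))*(-3) = (10*(-2 + 0 + 0*1))*(-3) = (10*(-2 + 0 + 0))*(-3) = (10*(-2))*(-3) = -20*(-3) = 60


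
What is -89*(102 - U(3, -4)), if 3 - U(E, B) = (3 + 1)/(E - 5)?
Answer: -8633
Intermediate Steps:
U(E, B) = 3 - 4/(-5 + E) (U(E, B) = 3 - (3 + 1)/(E - 5) = 3 - 4/(-5 + E))
-89*(102 - U(3, -4)) = -89*(102 - (-19 + 3*3)/(-5 + 3)) = -89*(102 - (-19 + 9)/(-2)) = -89*(102 - (-1)*(-10)/2) = -89*(102 - 1*5) = -89*(102 - 5) = -89*97 = -8633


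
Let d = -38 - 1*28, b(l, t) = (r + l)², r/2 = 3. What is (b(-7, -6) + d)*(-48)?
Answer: 3120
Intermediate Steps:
r = 6 (r = 2*3 = 6)
b(l, t) = (6 + l)²
d = -66 (d = -38 - 28 = -66)
(b(-7, -6) + d)*(-48) = ((6 - 7)² - 66)*(-48) = ((-1)² - 66)*(-48) = (1 - 66)*(-48) = -65*(-48) = 3120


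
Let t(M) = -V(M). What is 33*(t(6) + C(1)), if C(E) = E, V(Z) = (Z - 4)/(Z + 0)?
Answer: 22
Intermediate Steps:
V(Z) = (-4 + Z)/Z
t(M) = -(-4 + M)/M
33*(t(6) + C(1)) = 33*((4 - 1*6)/6 + 1) = 33*((4 - 6)/6 + 1) = 33*((⅙)*(-2) + 1) = 33*(-⅓ + 1) = 33*(⅔) = 22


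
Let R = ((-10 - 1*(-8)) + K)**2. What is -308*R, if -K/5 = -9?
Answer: -569492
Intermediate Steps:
K = 45 (K = -5*(-9) = 45)
R = 1849 (R = ((-10 - 1*(-8)) + 45)**2 = ((-10 + 8) + 45)**2 = (-2 + 45)**2 = 43**2 = 1849)
-308*R = -308*1849 = -569492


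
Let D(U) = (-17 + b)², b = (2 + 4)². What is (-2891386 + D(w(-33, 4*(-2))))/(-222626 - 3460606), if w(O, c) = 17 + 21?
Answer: 107075/136416 ≈ 0.78491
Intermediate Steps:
b = 36 (b = 6² = 36)
w(O, c) = 38
D(U) = 361 (D(U) = (-17 + 36)² = 19² = 361)
(-2891386 + D(w(-33, 4*(-2))))/(-222626 - 3460606) = (-2891386 + 361)/(-222626 - 3460606) = -2891025/(-3683232) = -2891025*(-1/3683232) = 107075/136416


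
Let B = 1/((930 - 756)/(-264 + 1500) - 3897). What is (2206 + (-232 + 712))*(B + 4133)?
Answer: 8911551554898/802753 ≈ 1.1101e+7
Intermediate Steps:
B = -206/802753 (B = 1/(174/1236 - 3897) = 1/(174*(1/1236) - 3897) = 1/(29/206 - 3897) = 1/(-802753/206) = -206/802753 ≈ -0.00025662)
(2206 + (-232 + 712))*(B + 4133) = (2206 + (-232 + 712))*(-206/802753 + 4133) = (2206 + 480)*(3317777943/802753) = 2686*(3317777943/802753) = 8911551554898/802753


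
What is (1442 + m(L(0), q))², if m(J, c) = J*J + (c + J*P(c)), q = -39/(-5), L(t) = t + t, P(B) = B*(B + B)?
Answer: 52548001/25 ≈ 2.1019e+6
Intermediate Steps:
P(B) = 2*B² (P(B) = B*(2*B) = 2*B²)
L(t) = 2*t
q = 39/5 (q = -39*(-⅕) = 39/5 ≈ 7.8000)
m(J, c) = c + J² + 2*J*c² (m(J, c) = J*J + (c + J*(2*c²)) = J² + (c + 2*J*c²) = c + J² + 2*J*c²)
(1442 + m(L(0), q))² = (1442 + (39/5 + (2*0)² + 2*(2*0)*(39/5)²))² = (1442 + (39/5 + 0² + 2*0*(1521/25)))² = (1442 + (39/5 + 0 + 0))² = (1442 + 39/5)² = (7249/5)² = 52548001/25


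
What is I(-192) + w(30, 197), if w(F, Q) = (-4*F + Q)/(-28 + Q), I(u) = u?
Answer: -32371/169 ≈ -191.54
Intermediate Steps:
w(F, Q) = (Q - 4*F)/(-28 + Q)
I(-192) + w(30, 197) = -192 + (197 - 4*30)/(-28 + 197) = -192 + (197 - 120)/169 = -192 + (1/169)*77 = -192 + 77/169 = -32371/169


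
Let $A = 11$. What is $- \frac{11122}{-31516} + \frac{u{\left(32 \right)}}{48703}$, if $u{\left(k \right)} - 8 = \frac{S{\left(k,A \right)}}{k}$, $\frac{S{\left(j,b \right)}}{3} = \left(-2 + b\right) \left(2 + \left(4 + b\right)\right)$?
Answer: $\frac{4339031613}{12279389984} \approx 0.35336$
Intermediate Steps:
$S{\left(j,b \right)} = 3 \left(-2 + b\right) \left(6 + b\right)$ ($S{\left(j,b \right)} = 3 \left(-2 + b\right) \left(2 + \left(4 + b\right)\right) = 3 \left(-2 + b\right) \left(6 + b\right)$)
$u{\left(k \right)} = 8 + \frac{459}{k}$ ($u{\left(k \right)} = 8 + \frac{-36 + 3 \cdot 11^{2} + 12 \cdot 11}{k} = 8 + \frac{-36 + 3 \cdot 121 + 132}{k} = 8 + \frac{-36 + 363 + 132}{k} = 8 + \frac{459}{k}$)
$- \frac{11122}{-31516} + \frac{u{\left(32 \right)}}{48703} = - \frac{11122}{-31516} + \frac{8 + \frac{459}{32}}{48703} = \left(-11122\right) \left(- \frac{1}{31516}\right) + \left(8 + 459 \cdot \frac{1}{32}\right) \frac{1}{48703} = \frac{5561}{15758} + \left(8 + \frac{459}{32}\right) \frac{1}{48703} = \frac{5561}{15758} + \frac{715}{32} \cdot \frac{1}{48703} = \frac{5561}{15758} + \frac{715}{1558496} = \frac{4339031613}{12279389984}$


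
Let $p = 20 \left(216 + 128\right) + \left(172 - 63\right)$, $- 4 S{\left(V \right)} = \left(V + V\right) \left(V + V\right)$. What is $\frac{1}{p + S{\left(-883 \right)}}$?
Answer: $- \frac{1}{772700} \approx -1.2942 \cdot 10^{-6}$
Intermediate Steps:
$S{\left(V \right)} = - V^{2}$ ($S{\left(V \right)} = - \frac{\left(V + V\right) \left(V + V\right)}{4} = - \frac{2 V 2 V}{4} = - \frac{4 V^{2}}{4} = - V^{2}$)
$p = 6989$ ($p = 20 \cdot 344 + 109 = 6880 + 109 = 6989$)
$\frac{1}{p + S{\left(-883 \right)}} = \frac{1}{6989 - \left(-883\right)^{2}} = \frac{1}{6989 - 779689} = \frac{1}{-772700} = - \frac{1}{772700}$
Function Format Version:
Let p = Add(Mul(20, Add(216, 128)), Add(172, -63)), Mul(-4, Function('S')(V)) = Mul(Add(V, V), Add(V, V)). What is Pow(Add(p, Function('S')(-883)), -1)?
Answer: Rational(-1, 772700) ≈ -1.2942e-6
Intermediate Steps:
Function('S')(V) = Mul(-1, Pow(V, 2)) (Function('S')(V) = Mul(Rational(-1, 4), Mul(Add(V, V), Add(V, V))) = Mul(Rational(-1, 4), Mul(Mul(2, V), Mul(2, V))) = Mul(Rational(-1, 4), Mul(4, Pow(V, 2))) = Mul(-1, Pow(V, 2)))
p = 6989 (p = Add(Mul(20, 344), 109) = Add(6880, 109) = 6989)
Pow(Add(p, Function('S')(-883)), -1) = Pow(Add(6989, Mul(-1, Pow(-883, 2))), -1) = Pow(Add(6989, Mul(-1, 779689)), -1) = Pow(Add(6989, -779689), -1) = Pow(-772700, -1) = Rational(-1, 772700)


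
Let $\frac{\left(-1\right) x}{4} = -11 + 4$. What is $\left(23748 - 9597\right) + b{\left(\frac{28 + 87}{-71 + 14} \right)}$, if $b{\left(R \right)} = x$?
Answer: $14179$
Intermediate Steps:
$x = 28$ ($x = - 4 \left(-11 + 4\right) = \left(-4\right) \left(-7\right) = 28$)
$b{\left(R \right)} = 28$
$\left(23748 - 9597\right) + b{\left(\frac{28 + 87}{-71 + 14} \right)} = \left(23748 - 9597\right) + 28 = 14151 + 28 = 14179$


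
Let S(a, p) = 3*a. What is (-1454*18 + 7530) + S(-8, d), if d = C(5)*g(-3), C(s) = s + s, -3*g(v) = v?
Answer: -18666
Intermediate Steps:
g(v) = -v/3
C(s) = 2*s
d = 10 (d = (2*5)*(-⅓*(-3)) = 10*1 = 10)
(-1454*18 + 7530) + S(-8, d) = (-1454*18 + 7530) + 3*(-8) = (-26172 + 7530) - 24 = -18642 - 24 = -18666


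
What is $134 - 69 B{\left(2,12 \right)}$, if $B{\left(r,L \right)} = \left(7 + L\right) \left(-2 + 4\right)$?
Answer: $-2488$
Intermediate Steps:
$B{\left(r,L \right)} = 14 + 2 L$ ($B{\left(r,L \right)} = \left(7 + L\right) 2 = 14 + 2 L$)
$134 - 69 B{\left(2,12 \right)} = 134 - 69 \left(14 + 2 \cdot 12\right) = 134 - 69 \left(14 + 24\right) = 134 - 2622 = -2488$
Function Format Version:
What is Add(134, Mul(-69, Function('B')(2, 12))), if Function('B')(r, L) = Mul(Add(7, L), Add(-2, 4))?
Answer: -2488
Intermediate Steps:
Function('B')(r, L) = Add(14, Mul(2, L)) (Function('B')(r, L) = Mul(Add(7, L), 2) = Add(14, Mul(2, L)))
Add(134, Mul(-69, Function('B')(2, 12))) = Add(134, Mul(-69, Add(14, Mul(2, 12)))) = Add(134, Mul(-69, Add(14, 24))) = Add(134, Mul(-69, 38)) = Add(134, -2622) = -2488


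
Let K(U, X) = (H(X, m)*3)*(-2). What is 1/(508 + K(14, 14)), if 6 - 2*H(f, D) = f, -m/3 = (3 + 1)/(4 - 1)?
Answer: 1/532 ≈ 0.0018797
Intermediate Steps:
m = -4 (m = -3*(3 + 1)/(4 - 1) = -12/3 = -3*4/3 = -4)
H(f, D) = 3 - f/2
K(U, X) = -18 + 3*X (K(U, X) = ((3 - X/2)*3)*(-2) = (9 - 3*X/2)*(-2) = -18 + 3*X)
1/(508 + K(14, 14)) = 1/(508 + (-18 + 3*14)) = 1/(508 + (-18 + 42)) = 1/(508 + 24) = 1/532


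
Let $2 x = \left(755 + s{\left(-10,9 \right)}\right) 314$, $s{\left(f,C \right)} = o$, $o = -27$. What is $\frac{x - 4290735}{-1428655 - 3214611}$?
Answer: $\frac{4176439}{4643266} \approx 0.89946$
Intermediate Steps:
$s{\left(f,C \right)} = -27$
$x = 114296$ ($x = \frac{\left(755 - 27\right) 314}{2} = \frac{728 \cdot 314}{2} = \frac{1}{2} \cdot 228592 = 114296$)
$\frac{x - 4290735}{-1428655 - 3214611} = \frac{114296 - 4290735}{-1428655 - 3214611} = - \frac{4176439}{-4643266} = \left(-4176439\right) \left(- \frac{1}{4643266}\right) = \frac{4176439}{4643266}$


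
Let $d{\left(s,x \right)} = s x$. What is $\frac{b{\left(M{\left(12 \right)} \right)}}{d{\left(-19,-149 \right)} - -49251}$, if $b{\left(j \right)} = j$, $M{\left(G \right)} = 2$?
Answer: $\frac{1}{26041} \approx 3.8401 \cdot 10^{-5}$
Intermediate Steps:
$\frac{b{\left(M{\left(12 \right)} \right)}}{d{\left(-19,-149 \right)} - -49251} = \frac{2}{\left(-19\right) \left(-149\right) - -49251} = \frac{2}{2831 + 49251} = \frac{2}{52082} = 2 \cdot \frac{1}{52082} = \frac{1}{26041}$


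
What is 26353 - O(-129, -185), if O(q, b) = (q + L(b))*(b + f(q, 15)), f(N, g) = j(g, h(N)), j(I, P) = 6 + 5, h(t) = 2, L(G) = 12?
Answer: 5995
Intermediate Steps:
j(I, P) = 11
f(N, g) = 11
O(q, b) = (11 + b)*(12 + q) (O(q, b) = (q + 12)*(b + 11) = (12 + q)*(11 + b) = (11 + b)*(12 + q))
26353 - O(-129, -185) = 26353 - (132 + 11*(-129) + 12*(-185) - 185*(-129)) = 26353 - (132 - 1419 - 2220 + 23865) = 26353 - 1*20358 = 26353 - 20358 = 5995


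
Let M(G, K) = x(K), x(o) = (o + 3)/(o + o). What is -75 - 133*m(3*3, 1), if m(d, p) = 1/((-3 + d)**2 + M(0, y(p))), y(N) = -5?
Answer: -14240/181 ≈ -78.674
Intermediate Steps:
x(o) = (3 + o)/(2*o) (x(o) = (3 + o)/((2*o)) = (3 + o)*(1/(2*o)) = (3 + o)/(2*o))
M(G, K) = (3 + K)/(2*K)
m(d, p) = 1/(1/5 + (-3 + d)**2) (m(d, p) = 1/((-3 + d)**2 + (1/2)*(3 - 5)/(-5)) = 1/((-3 + d)**2 + (1/2)*(-1/5)*(-2)) = 1/((-3 + d)**2 + 1/5) = 1/(1/5 + (-3 + d)**2))
-75 - 133*m(3*3, 1) = -75 - 665/(1 + 5*(-3 + 3*3)**2) = -75 - 665/(1 + 5*(-3 + 9)**2) = -75 - 665/(1 + 5*6**2) = -75 - 665/(1 + 5*36) = -75 - 665/(1 + 180) = -75 - 665/181 = -14240/181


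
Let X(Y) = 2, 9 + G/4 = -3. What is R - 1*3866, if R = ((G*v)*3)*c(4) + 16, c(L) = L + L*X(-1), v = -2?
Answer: -394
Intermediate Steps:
G = -48 (G = -36 + 4*(-3) = -36 - 12 = -48)
c(L) = 3*L (c(L) = L + L*2 = L + 2*L = 3*L)
R = 3472 (R = (-48*(-2)*3)*(3*4) + 16 = (96*3)*12 + 16 = 288*12 + 16 = 3456 + 16 = 3472)
R - 1*3866 = 3472 - 1*3866 = 3472 - 3866 = -394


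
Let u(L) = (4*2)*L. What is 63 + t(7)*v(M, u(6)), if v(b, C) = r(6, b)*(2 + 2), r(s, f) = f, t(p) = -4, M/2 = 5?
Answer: -97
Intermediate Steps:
M = 10 (M = 2*5 = 10)
u(L) = 8*L
v(b, C) = 4*b (v(b, C) = b*(2 + 2) = b*4 = 4*b)
63 + t(7)*v(M, u(6)) = 63 - 16*10 = 63 - 4*40 = 63 - 160 = -97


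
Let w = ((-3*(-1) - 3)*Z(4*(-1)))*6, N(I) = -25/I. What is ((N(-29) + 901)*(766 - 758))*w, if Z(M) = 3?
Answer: 0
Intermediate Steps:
w = 0 (w = ((-3*(-1) - 3)*3)*6 = ((3 - 3)*3)*6 = (0*3)*6 = 0*6 = 0)
((N(-29) + 901)*(766 - 758))*w = ((-25/(-29) + 901)*(766 - 758))*0 = ((-25*(-1/29) + 901)*8)*0 = ((25/29 + 901)*8)*0 = ((26154/29)*8)*0 = (209232/29)*0 = 0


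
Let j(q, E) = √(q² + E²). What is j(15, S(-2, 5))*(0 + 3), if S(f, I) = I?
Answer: 15*√10 ≈ 47.434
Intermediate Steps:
j(q, E) = √(E² + q²)
j(15, S(-2, 5))*(0 + 3) = √(5² + 15²)*(0 + 3) = √(25 + 225)*3 = √250*3 = (5*√10)*3 = 15*√10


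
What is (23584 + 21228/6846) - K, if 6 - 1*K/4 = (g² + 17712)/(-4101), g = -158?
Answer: 110062654034/4679241 ≈ 23521.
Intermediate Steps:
K = 269128/4101 (K = 24 - 4*((-158)² + 17712)/(-4101) = 24 - 4*(24964 + 17712)*(-1)/4101 = 24 - 170704*(-1)/4101 = 24 - 4*(-42676/4101) = 24 + 170704/4101 = 269128/4101 ≈ 65.625)
(23584 + 21228/6846) - K = (23584 + 21228/6846) - 1*269128/4101 = (23584 + 21228*(1/6846)) - 269128/4101 = (23584 + 3538/1141) - 269128/4101 = 26912882/1141 - 269128/4101 = 110062654034/4679241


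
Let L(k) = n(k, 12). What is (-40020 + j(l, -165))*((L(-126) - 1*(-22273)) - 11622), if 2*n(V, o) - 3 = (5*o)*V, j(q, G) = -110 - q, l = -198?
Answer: -274432670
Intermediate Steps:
n(V, o) = 3/2 + 5*V*o/2 (n(V, o) = 3/2 + ((5*o)*V)/2 = 3/2 + (5*V*o)/2 = 3/2 + 5*V*o/2)
L(k) = 3/2 + 30*k (L(k) = 3/2 + (5/2)*k*12 = 3/2 + 30*k)
(-40020 + j(l, -165))*((L(-126) - 1*(-22273)) - 11622) = (-40020 + (-110 - 1*(-198)))*(((3/2 + 30*(-126)) - 1*(-22273)) - 11622) = (-40020 + (-110 + 198))*(((3/2 - 3780) + 22273) - 11622) = (-40020 + 88)*((-7557/2 + 22273) - 11622) = -39932*(36989/2 - 11622) = -39932*13745/2 = -274432670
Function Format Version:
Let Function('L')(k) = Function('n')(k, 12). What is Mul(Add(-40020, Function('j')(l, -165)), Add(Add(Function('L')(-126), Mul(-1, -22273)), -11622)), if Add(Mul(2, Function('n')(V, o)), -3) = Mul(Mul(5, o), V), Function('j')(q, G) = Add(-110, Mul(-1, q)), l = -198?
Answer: -274432670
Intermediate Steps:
Function('n')(V, o) = Add(Rational(3, 2), Mul(Rational(5, 2), V, o)) (Function('n')(V, o) = Add(Rational(3, 2), Mul(Rational(1, 2), Mul(Mul(5, o), V))) = Add(Rational(3, 2), Mul(Rational(1, 2), Mul(5, V, o))) = Add(Rational(3, 2), Mul(Rational(5, 2), V, o)))
Function('L')(k) = Add(Rational(3, 2), Mul(30, k)) (Function('L')(k) = Add(Rational(3, 2), Mul(Rational(5, 2), k, 12)) = Add(Rational(3, 2), Mul(30, k)))
Mul(Add(-40020, Function('j')(l, -165)), Add(Add(Function('L')(-126), Mul(-1, -22273)), -11622)) = Mul(Add(-40020, Add(-110, Mul(-1, -198))), Add(Add(Add(Rational(3, 2), Mul(30, -126)), Mul(-1, -22273)), -11622)) = Mul(Add(-40020, Add(-110, 198)), Add(Add(Add(Rational(3, 2), -3780), 22273), -11622)) = Mul(Add(-40020, 88), Add(Add(Rational(-7557, 2), 22273), -11622)) = Mul(-39932, Add(Rational(36989, 2), -11622)) = Mul(-39932, Rational(13745, 2)) = -274432670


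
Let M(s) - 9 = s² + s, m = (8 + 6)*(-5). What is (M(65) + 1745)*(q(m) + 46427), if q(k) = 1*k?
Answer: 280181708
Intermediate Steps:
m = -70 (m = 14*(-5) = -70)
M(s) = 9 + s + s² (M(s) = 9 + (s² + s) = 9 + (s + s²) = 9 + s + s²)
q(k) = k
(M(65) + 1745)*(q(m) + 46427) = ((9 + 65 + 65²) + 1745)*(-70 + 46427) = ((9 + 65 + 4225) + 1745)*46357 = (4299 + 1745)*46357 = 6044*46357 = 280181708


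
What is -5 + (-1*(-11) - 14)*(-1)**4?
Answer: -8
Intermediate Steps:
-5 + (-1*(-11) - 14)*(-1)**4 = -5 + (11 - 14)*1 = -5 - 3*1 = -5 - 3 = -8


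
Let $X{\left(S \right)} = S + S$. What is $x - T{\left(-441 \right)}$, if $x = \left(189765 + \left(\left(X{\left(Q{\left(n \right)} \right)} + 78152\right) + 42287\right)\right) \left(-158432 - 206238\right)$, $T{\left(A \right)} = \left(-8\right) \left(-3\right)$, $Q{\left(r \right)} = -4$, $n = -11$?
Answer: $-113119175344$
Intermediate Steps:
$T{\left(A \right)} = 24$
$X{\left(S \right)} = 2 S$
$x = -113119175320$ ($x = \left(189765 + \left(\left(2 \left(-4\right) + 78152\right) + 42287\right)\right) \left(-158432 - 206238\right) = \left(189765 + \left(\left(-8 + 78152\right) + 42287\right)\right) \left(-364670\right) = \left(189765 + \left(78144 + 42287\right)\right) \left(-364670\right) = \left(189765 + 120431\right) \left(-364670\right) = 310196 \left(-364670\right) = -113119175320$)
$x - T{\left(-441 \right)} = -113119175320 - 24 = -113119175344$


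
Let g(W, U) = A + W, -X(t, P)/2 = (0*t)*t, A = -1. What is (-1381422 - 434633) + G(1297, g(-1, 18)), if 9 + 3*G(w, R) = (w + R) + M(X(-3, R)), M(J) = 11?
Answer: -5446868/3 ≈ -1.8156e+6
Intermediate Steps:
X(t, P) = 0 (X(t, P) = -2*0*t*t = -0*t = -2*0 = 0)
g(W, U) = -1 + W
G(w, R) = ⅔ + R/3 + w/3 (G(w, R) = -3 + ((w + R) + 11)/3 = -3 + ((R + w) + 11)/3 = -3 + (11 + R + w)/3 = -3 + (11/3 + R/3 + w/3) = ⅔ + R/3 + w/3)
(-1381422 - 434633) + G(1297, g(-1, 18)) = (-1381422 - 434633) + (⅔ + (-1 - 1)/3 + (⅓)*1297) = -1816055 + (⅔ + (⅓)*(-2) + 1297/3) = -1816055 + (⅔ - ⅔ + 1297/3) = -1816055 + 1297/3 = -5446868/3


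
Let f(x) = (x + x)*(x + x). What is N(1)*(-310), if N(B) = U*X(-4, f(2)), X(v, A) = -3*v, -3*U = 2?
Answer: 2480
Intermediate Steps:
U = -⅔ (U = -⅓*2 = -⅔ ≈ -0.66667)
f(x) = 4*x² (f(x) = (2*x)*(2*x) = 4*x²)
N(B) = -8 (N(B) = -(-2)*(-4) = -⅔*12 = -8)
N(1)*(-310) = -8*(-310) = 2480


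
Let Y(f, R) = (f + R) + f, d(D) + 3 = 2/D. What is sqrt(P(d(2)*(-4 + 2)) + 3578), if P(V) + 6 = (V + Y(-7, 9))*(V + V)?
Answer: 18*sqrt(11) ≈ 59.699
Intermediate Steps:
d(D) = -3 + 2/D
Y(f, R) = R + 2*f (Y(f, R) = (R + f) + f = R + 2*f)
P(V) = -6 + 2*V*(-5 + V) (P(V) = -6 + (V + (9 + 2*(-7)))*(V + V) = -6 + (V + (9 - 14))*(2*V) = -6 + (V - 5)*(2*V) = -6 + (-5 + V)*(2*V) = -6 + 2*V*(-5 + V))
sqrt(P(d(2)*(-4 + 2)) + 3578) = sqrt((-6 - 10*(-3 + 2/2)*(-4 + 2) + 2*((-3 + 2/2)*(-4 + 2))**2) + 3578) = sqrt((-6 - 10*(-3 + 2*(1/2))*(-2) + 2*((-3 + 2*(1/2))*(-2))**2) + 3578) = sqrt((-6 - 10*(-3 + 1)*(-2) + 2*((-3 + 1)*(-2))**2) + 3578) = sqrt((-6 - (-20)*(-2) + 2*(-2*(-2))**2) + 3578) = sqrt((-6 - 10*4 + 2*4**2) + 3578) = sqrt((-6 - 40 + 2*16) + 3578) = sqrt((-6 - 40 + 32) + 3578) = sqrt(-14 + 3578) = sqrt(3564) = 18*sqrt(11)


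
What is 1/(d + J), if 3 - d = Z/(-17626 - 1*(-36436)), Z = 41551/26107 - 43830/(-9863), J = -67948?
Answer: -4843449744210/329088194424435773 ≈ -1.4718e-5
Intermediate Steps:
Z = 1554087323/257493341 (Z = 41551*(1/26107) - 43830*(-1/9863) = 41551/26107 + 43830/9863 = 1554087323/257493341 ≈ 6.0354)
d = 14528795145307/4843449744210 (d = 3 - 1554087323/(257493341*(-17626 - 1*(-36436))) = 3 - 1554087323/(257493341*(-17626 + 36436)) = 3 - 1554087323/(257493341*18810) = 3 - 1*1554087323/4843449744210 = 3 - 1554087323/4843449744210 = 14528795145307/4843449744210 ≈ 2.9997)
1/(d + J) = 1/(14528795145307/4843449744210 - 67948) = 1/(-329088194424435773/4843449744210) = -4843449744210/329088194424435773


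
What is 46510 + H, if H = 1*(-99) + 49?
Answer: 46460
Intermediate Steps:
H = -50 (H = -99 + 49 = -50)
46510 + H = 46510 - 50 = 46460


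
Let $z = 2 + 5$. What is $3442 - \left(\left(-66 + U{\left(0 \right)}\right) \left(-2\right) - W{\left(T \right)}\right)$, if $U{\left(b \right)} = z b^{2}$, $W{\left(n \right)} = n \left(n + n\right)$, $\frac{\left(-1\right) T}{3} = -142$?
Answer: $366262$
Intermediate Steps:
$T = 426$ ($T = \left(-3\right) \left(-142\right) = 426$)
$W{\left(n \right)} = 2 n^{2}$ ($W{\left(n \right)} = n 2 n = 2 n^{2}$)
$z = 7$
$U{\left(b \right)} = 7 b^{2}$
$3442 - \left(\left(-66 + U{\left(0 \right)}\right) \left(-2\right) - W{\left(T \right)}\right) = 3442 - \left(\left(-66 + 7 \cdot 0^{2}\right) \left(-2\right) - 2 \cdot 426^{2}\right) = 3442 - \left(\left(-66 + 7 \cdot 0\right) \left(-2\right) - 2 \cdot 181476\right) = 3442 - \left(\left(-66 + 0\right) \left(-2\right) - 362952\right) = 3442 - \left(\left(-66\right) \left(-2\right) - 362952\right) = 3442 - \left(132 - 362952\right) = 3442 - -362820 = 3442 + 362820 = 366262$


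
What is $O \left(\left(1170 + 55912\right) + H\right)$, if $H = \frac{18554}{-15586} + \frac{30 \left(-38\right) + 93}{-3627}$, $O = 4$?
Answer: $\frac{2151212381192}{9421737} \approx 2.2832 \cdot 10^{5}$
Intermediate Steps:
$H = - \frac{8496136}{9421737}$ ($H = 18554 \left(- \frac{1}{15586}\right) + \left(-1140 + 93\right) \left(- \frac{1}{3627}\right) = - \frac{9277}{7793} - - \frac{349}{1209} = - \frac{9277}{7793} + \frac{349}{1209} = - \frac{8496136}{9421737} \approx -0.90176$)
$O \left(\left(1170 + 55912\right) + H\right) = 4 \left(\left(1170 + 55912\right) - \frac{8496136}{9421737}\right) = 4 \left(57082 - \frac{8496136}{9421737}\right) = 4 \cdot \frac{537803095298}{9421737} = \frac{2151212381192}{9421737}$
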